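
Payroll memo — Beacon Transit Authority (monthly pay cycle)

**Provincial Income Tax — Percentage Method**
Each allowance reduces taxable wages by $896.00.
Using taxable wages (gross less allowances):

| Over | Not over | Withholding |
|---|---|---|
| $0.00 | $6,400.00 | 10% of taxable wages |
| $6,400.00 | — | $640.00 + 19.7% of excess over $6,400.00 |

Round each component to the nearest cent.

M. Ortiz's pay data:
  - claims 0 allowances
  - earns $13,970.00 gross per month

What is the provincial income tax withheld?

$2,131.29

Provincial Income Tax: taxable = $13,970.00
  $640.00 + 19.7% × ($13,970.00 − $6,400.00) = $640.00 + 19.7% × $7,570.00 = $2,131.29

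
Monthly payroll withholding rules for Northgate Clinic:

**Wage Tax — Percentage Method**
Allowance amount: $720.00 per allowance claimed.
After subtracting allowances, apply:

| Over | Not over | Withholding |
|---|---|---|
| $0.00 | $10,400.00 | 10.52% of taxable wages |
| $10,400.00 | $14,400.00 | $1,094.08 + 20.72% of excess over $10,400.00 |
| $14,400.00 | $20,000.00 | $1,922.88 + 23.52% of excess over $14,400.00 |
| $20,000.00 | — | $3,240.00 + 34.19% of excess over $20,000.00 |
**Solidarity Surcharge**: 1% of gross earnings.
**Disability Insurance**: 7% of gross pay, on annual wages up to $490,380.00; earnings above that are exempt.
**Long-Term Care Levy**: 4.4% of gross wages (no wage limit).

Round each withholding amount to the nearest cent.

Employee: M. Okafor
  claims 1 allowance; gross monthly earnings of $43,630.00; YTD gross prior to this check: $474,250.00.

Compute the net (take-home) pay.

Wage Tax: taxable = $43,630.00 − 1×$720.00 = $42,910.00
  $3,240.00 + 34.19% × ($42,910.00 − $20,000.00) = $3,240.00 + 34.19% × $22,910.00 = $11,072.93
Solidarity Surcharge: 1% × $43,630.00 = $436.30
Disability Insurance: cap $490,380.00 − YTD $474,250.00 = $16,130.00 subject; 7% × $16,130.00 = $1,129.10
Long-Term Care Levy: 4.4% × $43,630.00 = $1,919.72
Total withheld: $11,072.93 + $436.30 + $1,129.10 + $1,919.72 = $14,558.05
Net pay: $43,630.00 − $14,558.05 = $29,071.95

$29,071.95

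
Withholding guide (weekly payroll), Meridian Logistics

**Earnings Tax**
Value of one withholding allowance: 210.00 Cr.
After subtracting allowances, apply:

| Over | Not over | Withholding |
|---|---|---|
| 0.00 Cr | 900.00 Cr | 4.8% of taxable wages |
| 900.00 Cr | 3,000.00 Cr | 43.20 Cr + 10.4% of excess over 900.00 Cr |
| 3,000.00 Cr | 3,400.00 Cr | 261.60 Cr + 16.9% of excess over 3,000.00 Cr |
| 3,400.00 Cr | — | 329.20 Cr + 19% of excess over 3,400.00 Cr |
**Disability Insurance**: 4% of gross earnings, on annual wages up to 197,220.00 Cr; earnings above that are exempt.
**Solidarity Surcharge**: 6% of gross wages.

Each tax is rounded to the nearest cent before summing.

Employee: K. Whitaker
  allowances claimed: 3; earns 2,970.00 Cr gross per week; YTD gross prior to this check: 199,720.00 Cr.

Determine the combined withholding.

371.16 Cr

Earnings Tax: taxable = 2,970.00 Cr − 3×210.00 Cr = 2,340.00 Cr
  43.20 Cr + 10.4% × (2,340.00 Cr − 900.00 Cr) = 43.20 Cr + 10.4% × 1,440.00 Cr = 192.96 Cr
Disability Insurance: YTD 199,720.00 Cr ≥ cap 197,220.00 Cr → 0.00 Cr
Solidarity Surcharge: 6% × 2,970.00 Cr = 178.20 Cr
Total: 192.96 Cr + 0.00 Cr + 178.20 Cr = 371.16 Cr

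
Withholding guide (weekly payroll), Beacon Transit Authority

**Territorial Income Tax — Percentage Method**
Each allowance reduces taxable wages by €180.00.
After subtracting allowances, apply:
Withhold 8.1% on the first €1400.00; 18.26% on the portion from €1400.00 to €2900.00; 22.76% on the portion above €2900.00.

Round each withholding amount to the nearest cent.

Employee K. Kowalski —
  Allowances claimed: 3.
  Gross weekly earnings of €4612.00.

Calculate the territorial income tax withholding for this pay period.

€654.05

Territorial Income Tax: taxable = €4612.00 − 3×€180.00 = €4072.00
  €387.30 + 22.76% × (€4072.00 − €2900.00) = €387.30 + 22.76% × €1172.00 = €654.05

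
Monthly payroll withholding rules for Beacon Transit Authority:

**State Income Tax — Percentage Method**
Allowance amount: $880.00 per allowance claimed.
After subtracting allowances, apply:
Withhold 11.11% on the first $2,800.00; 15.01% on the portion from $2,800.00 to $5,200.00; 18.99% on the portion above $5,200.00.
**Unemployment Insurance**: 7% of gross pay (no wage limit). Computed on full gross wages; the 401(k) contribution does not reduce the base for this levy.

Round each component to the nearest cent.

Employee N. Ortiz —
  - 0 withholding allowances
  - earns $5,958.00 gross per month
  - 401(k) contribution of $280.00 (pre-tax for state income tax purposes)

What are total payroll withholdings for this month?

$1,179.15

State Income Tax: taxable = $5,958.00 − $280.00 = $5,678.00
  $671.32 + 18.99% × ($5,678.00 − $5,200.00) = $671.32 + 18.99% × $478.00 = $762.09
Unemployment Insurance: 7% × $5,958.00 = $417.06
Total: $762.09 + $417.06 = $1,179.15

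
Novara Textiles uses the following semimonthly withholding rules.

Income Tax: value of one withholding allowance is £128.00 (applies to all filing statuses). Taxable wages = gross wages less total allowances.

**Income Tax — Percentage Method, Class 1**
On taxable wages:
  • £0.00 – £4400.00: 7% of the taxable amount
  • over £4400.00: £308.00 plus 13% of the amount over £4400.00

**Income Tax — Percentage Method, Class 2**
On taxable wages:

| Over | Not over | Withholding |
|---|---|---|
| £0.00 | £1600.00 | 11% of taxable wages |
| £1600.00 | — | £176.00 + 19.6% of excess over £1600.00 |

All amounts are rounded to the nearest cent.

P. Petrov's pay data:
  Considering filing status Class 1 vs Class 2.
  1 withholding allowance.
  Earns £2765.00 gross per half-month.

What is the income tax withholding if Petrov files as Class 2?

Income Tax (Class 2): taxable = £2765.00 − 1×£128.00 = £2637.00
  £176.00 + 19.6% × (£2637.00 − £1600.00) = £176.00 + 19.6% × £1037.00 = £379.25

£379.25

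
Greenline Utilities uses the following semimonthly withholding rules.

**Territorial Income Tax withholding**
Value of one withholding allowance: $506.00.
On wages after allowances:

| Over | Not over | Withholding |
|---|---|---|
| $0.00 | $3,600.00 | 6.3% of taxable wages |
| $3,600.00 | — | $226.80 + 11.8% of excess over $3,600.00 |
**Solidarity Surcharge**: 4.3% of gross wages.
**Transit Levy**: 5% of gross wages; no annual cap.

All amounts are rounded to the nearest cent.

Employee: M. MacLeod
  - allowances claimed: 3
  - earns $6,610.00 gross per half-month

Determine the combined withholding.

Territorial Income Tax: taxable = $6,610.00 − 3×$506.00 = $5,092.00
  $226.80 + 11.8% × ($5,092.00 − $3,600.00) = $226.80 + 11.8% × $1,492.00 = $402.86
Solidarity Surcharge: 4.3% × $6,610.00 = $284.23
Transit Levy: 5% × $6,610.00 = $330.50
Total: $402.86 + $284.23 + $330.50 = $1,017.59

$1,017.59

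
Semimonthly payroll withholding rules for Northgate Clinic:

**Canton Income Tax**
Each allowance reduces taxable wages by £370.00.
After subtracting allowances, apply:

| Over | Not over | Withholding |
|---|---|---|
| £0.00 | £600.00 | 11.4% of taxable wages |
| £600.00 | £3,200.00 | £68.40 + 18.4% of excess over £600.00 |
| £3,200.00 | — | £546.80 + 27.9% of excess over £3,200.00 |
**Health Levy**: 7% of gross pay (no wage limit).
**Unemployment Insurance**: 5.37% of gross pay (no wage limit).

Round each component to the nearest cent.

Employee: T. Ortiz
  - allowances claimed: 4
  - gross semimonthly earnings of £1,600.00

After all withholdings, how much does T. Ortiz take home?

Canton Income Tax: taxable = £1,600.00 − 4×£370.00 = £120.00
  11.4% × £120.00 = £13.68
Health Levy: 7% × £1,600.00 = £112.00
Unemployment Insurance: 5.37% × £1,600.00 = £85.92
Total withheld: £13.68 + £112.00 + £85.92 = £211.60
Net pay: £1,600.00 − £211.60 = £1,388.40

£1,388.40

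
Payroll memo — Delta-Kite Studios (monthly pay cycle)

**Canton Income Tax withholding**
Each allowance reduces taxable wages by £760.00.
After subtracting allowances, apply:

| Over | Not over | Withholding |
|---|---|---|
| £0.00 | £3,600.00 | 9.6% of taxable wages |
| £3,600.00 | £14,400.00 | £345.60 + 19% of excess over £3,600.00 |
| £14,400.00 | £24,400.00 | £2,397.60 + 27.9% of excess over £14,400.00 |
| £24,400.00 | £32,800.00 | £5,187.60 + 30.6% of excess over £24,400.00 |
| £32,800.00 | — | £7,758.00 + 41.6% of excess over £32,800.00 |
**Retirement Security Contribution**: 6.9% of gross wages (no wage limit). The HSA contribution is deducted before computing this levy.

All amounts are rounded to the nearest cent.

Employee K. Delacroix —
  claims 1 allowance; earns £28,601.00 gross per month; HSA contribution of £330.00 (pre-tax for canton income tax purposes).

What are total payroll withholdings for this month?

Canton Income Tax: taxable = £28,601.00 − £330.00 − 1×£760.00 = £27,511.00
  £5,187.60 + 30.6% × (£27,511.00 − £24,400.00) = £5,187.60 + 30.6% × £3,111.00 = £6,139.57
Retirement Security Contribution: 6.9% × £28,271.00 = £1,950.70
Total: £6,139.57 + £1,950.70 = £8,090.27

£8,090.27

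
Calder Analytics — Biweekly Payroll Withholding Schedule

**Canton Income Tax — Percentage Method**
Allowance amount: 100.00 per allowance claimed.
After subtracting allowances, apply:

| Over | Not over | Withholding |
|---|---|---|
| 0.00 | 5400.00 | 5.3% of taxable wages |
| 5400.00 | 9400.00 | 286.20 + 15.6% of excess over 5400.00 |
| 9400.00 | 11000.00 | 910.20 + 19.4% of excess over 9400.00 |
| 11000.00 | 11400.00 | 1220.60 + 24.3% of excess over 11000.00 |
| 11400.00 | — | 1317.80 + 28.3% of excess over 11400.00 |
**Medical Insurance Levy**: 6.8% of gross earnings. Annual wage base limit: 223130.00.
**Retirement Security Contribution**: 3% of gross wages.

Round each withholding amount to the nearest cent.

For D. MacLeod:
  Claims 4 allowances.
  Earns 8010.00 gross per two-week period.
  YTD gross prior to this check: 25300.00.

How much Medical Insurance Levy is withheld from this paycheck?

544.68

Medical Insurance Levy: 6.8% × 8010.00 = 544.68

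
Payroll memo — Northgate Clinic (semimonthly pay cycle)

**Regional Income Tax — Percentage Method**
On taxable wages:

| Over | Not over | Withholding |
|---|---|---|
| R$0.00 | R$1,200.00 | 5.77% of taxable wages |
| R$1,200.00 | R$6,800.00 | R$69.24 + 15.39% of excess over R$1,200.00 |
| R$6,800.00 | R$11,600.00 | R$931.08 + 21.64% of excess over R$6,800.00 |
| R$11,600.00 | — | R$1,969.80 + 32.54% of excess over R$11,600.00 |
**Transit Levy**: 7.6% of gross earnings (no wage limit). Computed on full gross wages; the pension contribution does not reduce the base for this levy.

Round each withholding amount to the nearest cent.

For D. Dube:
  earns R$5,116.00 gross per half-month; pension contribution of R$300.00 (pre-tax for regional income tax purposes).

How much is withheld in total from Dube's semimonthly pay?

R$1,014.56

Regional Income Tax: taxable = R$5,116.00 − R$300.00 = R$4,816.00
  R$69.24 + 15.39% × (R$4,816.00 − R$1,200.00) = R$69.24 + 15.39% × R$3,616.00 = R$625.74
Transit Levy: 7.6% × R$5,116.00 = R$388.82
Total: R$625.74 + R$388.82 = R$1,014.56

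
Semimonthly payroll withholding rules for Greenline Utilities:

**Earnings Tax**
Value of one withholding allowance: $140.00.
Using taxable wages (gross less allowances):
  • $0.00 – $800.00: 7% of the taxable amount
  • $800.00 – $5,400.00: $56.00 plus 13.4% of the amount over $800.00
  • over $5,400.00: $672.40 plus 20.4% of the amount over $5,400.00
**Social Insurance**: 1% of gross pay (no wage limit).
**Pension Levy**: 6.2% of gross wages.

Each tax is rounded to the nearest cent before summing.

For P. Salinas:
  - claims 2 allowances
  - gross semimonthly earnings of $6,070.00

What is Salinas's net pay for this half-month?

Earnings Tax: taxable = $6,070.00 − 2×$140.00 = $5,790.00
  $672.40 + 20.4% × ($5,790.00 − $5,400.00) = $672.40 + 20.4% × $390.00 = $751.96
Social Insurance: 1% × $6,070.00 = $60.70
Pension Levy: 6.2% × $6,070.00 = $376.34
Total withheld: $751.96 + $60.70 + $376.34 = $1,189.00
Net pay: $6,070.00 − $1,189.00 = $4,881.00

$4,881.00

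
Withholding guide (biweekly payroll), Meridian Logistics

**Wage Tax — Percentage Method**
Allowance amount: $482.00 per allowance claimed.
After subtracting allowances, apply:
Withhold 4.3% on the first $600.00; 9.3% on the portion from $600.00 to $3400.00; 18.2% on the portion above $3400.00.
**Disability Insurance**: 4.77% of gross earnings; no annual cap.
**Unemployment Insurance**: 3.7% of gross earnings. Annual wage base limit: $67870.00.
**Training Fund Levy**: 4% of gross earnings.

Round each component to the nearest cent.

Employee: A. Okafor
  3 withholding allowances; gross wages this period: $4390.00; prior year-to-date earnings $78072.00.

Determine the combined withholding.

$628.79

Wage Tax: taxable = $4390.00 − 3×$482.00 = $2944.00
  $25.80 + 9.3% × ($2944.00 − $600.00) = $25.80 + 9.3% × $2344.00 = $243.79
Disability Insurance: 4.77% × $4390.00 = $209.40
Unemployment Insurance: YTD $78072.00 ≥ cap $67870.00 → $0.00
Training Fund Levy: 4% × $4390.00 = $175.60
Total: $243.79 + $209.40 + $0.00 + $175.60 = $628.79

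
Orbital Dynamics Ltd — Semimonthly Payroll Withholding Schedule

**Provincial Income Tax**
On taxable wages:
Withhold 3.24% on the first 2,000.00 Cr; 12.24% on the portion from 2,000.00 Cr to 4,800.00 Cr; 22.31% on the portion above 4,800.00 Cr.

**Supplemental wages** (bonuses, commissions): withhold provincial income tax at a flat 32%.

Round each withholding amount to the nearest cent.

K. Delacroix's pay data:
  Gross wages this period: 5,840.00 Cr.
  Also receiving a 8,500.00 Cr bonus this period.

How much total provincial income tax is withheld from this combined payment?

3,359.54 Cr

Provincial Income Tax: taxable = 5,840.00 Cr
  407.52 Cr + 22.31% × (5,840.00 Cr − 4,800.00 Cr) = 407.52 Cr + 22.31% × 1,040.00 Cr = 639.54 Cr
Supplemental (32% flat on bonus): 32% × 8,500.00 Cr = 2,720.00 Cr
Total provincial income tax: 639.54 Cr + 2,720.00 Cr = 3,359.54 Cr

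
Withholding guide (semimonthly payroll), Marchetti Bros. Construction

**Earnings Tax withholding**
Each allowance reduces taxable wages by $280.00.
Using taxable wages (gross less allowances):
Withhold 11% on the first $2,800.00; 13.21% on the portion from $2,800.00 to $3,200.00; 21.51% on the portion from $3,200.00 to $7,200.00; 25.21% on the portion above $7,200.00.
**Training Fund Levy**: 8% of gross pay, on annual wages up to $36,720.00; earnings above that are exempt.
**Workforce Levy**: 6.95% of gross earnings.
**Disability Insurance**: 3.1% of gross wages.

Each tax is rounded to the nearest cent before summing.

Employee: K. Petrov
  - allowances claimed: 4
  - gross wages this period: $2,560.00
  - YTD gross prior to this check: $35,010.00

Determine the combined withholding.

Earnings Tax: taxable = $2,560.00 − 4×$280.00 = $1,440.00
  11% × $1,440.00 = $158.40
Training Fund Levy: cap $36,720.00 − YTD $35,010.00 = $1,710.00 subject; 8% × $1,710.00 = $136.80
Workforce Levy: 6.95% × $2,560.00 = $177.92
Disability Insurance: 3.1% × $2,560.00 = $79.36
Total: $158.40 + $136.80 + $177.92 + $79.36 = $552.48

$552.48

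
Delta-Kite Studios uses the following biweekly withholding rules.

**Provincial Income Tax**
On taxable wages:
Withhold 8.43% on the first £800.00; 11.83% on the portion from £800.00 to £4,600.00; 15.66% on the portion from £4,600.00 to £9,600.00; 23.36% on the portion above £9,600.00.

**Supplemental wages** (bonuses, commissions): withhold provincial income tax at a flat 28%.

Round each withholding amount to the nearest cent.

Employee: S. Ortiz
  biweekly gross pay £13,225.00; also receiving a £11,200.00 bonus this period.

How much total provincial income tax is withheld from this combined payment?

Provincial Income Tax: taxable = £13,225.00
  £1,299.98 + 23.36% × (£13,225.00 − £9,600.00) = £1,299.98 + 23.36% × £3,625.00 = £2,146.78
Supplemental (28% flat on bonus): 28% × £11,200.00 = £3,136.00
Total provincial income tax: £2,146.78 + £3,136.00 = £5,282.78

£5,282.78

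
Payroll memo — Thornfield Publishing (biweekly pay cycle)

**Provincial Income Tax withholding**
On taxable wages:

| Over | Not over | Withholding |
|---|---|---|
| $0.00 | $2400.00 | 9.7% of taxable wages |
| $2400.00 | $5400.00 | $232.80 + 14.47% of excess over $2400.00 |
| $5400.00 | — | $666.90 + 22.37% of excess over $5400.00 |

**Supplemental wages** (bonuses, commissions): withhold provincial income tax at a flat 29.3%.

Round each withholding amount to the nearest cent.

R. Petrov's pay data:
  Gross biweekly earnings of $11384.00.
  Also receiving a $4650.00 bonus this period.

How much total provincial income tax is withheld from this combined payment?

Provincial Income Tax: taxable = $11384.00
  $666.90 + 22.37% × ($11384.00 − $5400.00) = $666.90 + 22.37% × $5984.00 = $2005.52
Supplemental (29.3% flat on bonus): 29.3% × $4650.00 = $1362.45
Total provincial income tax: $2005.52 + $1362.45 = $3367.97

$3367.97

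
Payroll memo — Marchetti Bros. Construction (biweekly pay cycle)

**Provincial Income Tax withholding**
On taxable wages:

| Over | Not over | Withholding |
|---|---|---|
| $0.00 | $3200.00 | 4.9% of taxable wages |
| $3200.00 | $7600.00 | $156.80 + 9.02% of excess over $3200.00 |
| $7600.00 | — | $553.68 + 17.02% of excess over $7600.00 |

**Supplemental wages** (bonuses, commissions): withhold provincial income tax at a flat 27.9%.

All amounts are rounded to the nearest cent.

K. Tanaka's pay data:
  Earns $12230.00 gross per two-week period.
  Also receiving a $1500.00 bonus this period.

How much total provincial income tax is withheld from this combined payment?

Provincial Income Tax: taxable = $12230.00
  $553.68 + 17.02% × ($12230.00 − $7600.00) = $553.68 + 17.02% × $4630.00 = $1341.71
Supplemental (27.9% flat on bonus): 27.9% × $1500.00 = $418.50
Total provincial income tax: $1341.71 + $418.50 = $1760.21

$1760.21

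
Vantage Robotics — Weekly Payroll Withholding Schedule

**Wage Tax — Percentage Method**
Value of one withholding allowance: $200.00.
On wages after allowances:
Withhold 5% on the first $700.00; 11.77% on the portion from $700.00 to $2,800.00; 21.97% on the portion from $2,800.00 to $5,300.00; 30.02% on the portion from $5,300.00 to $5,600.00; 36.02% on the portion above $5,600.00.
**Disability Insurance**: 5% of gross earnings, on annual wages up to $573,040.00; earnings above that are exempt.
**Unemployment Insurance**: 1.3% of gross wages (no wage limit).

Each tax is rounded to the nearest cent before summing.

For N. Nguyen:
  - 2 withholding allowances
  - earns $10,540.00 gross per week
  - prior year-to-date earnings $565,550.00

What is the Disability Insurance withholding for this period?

Disability Insurance: cap $573,040.00 − YTD $565,550.00 = $7,490.00 subject; 5% × $7,490.00 = $374.50

$374.50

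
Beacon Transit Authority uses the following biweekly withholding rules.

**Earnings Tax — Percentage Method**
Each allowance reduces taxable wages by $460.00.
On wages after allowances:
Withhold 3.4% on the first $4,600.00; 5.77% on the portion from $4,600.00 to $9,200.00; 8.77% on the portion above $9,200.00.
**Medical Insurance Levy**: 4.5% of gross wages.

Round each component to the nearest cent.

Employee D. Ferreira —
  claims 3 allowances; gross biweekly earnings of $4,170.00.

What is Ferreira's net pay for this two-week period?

$3,887.49

Earnings Tax: taxable = $4,170.00 − 3×$460.00 = $2,790.00
  3.4% × $2,790.00 = $94.86
Medical Insurance Levy: 4.5% × $4,170.00 = $187.65
Total withheld: $94.86 + $187.65 = $282.51
Net pay: $4,170.00 − $282.51 = $3,887.49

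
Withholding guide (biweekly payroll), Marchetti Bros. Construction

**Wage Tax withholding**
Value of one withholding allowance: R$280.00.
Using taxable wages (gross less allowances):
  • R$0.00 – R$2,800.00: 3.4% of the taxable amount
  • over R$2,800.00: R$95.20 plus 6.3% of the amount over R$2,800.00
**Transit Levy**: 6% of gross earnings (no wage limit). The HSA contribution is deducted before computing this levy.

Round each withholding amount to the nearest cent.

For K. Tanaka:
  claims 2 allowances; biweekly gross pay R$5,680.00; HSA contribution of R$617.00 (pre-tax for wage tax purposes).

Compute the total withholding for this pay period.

Wage Tax: taxable = R$5,680.00 − R$617.00 − 2×R$280.00 = R$4,503.00
  R$95.20 + 6.3% × (R$4,503.00 − R$2,800.00) = R$95.20 + 6.3% × R$1,703.00 = R$202.49
Transit Levy: 6% × R$5,063.00 = R$303.78
Total: R$202.49 + R$303.78 = R$506.27

R$506.27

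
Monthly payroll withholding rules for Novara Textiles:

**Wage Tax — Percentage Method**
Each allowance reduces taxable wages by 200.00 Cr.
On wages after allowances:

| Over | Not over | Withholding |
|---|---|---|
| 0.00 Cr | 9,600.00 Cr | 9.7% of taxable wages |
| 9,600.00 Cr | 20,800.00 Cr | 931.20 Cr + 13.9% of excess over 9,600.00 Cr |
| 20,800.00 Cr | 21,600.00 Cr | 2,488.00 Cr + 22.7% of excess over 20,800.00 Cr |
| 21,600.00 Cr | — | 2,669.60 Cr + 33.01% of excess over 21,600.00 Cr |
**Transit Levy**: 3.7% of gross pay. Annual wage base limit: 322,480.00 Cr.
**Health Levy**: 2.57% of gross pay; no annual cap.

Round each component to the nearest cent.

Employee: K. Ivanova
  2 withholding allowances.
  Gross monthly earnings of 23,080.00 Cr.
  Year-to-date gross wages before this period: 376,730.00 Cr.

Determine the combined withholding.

Wage Tax: taxable = 23,080.00 Cr − 2×200.00 Cr = 22,680.00 Cr
  2,669.60 Cr + 33.01% × (22,680.00 Cr − 21,600.00 Cr) = 2,669.60 Cr + 33.01% × 1,080.00 Cr = 3,026.11 Cr
Transit Levy: YTD 376,730.00 Cr ≥ cap 322,480.00 Cr → 0.00 Cr
Health Levy: 2.57% × 23,080.00 Cr = 593.16 Cr
Total: 3,026.11 Cr + 0.00 Cr + 593.16 Cr = 3,619.27 Cr

3,619.27 Cr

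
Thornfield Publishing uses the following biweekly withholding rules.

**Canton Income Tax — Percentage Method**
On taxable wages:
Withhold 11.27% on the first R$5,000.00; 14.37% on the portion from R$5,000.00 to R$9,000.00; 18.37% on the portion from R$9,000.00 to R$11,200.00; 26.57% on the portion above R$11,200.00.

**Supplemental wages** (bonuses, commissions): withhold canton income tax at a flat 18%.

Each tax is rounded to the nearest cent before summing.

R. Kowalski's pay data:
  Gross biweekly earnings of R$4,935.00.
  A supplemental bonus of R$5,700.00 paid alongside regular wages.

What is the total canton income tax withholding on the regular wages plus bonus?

R$1,582.17

Canton Income Tax: taxable = R$4,935.00
  11.27% × R$4,935.00 = R$556.17
Supplemental (18% flat on bonus): 18% × R$5,700.00 = R$1,026.00
Total canton income tax: R$556.17 + R$1,026.00 = R$1,582.17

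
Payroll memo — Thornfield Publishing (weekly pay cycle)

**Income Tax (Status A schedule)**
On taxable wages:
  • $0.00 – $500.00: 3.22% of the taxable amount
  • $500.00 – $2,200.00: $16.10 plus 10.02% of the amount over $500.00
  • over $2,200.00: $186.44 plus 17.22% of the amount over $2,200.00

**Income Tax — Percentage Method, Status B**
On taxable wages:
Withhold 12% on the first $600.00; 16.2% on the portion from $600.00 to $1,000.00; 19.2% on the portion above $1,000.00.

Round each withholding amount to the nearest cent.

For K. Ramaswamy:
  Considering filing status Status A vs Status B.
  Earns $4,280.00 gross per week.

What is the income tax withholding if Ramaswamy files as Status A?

$544.62

Income Tax (Status A): taxable = $4,280.00
  $186.44 + 17.22% × ($4,280.00 − $2,200.00) = $186.44 + 17.22% × $2,080.00 = $544.62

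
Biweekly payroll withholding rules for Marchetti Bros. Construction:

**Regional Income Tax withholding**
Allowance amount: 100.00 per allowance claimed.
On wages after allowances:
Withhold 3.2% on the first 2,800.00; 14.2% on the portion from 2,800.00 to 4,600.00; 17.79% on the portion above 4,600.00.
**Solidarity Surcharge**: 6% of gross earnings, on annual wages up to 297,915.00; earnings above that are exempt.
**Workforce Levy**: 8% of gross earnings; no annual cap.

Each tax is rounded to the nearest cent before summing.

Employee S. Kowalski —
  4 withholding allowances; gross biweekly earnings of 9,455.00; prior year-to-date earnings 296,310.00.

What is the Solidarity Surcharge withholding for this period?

Solidarity Surcharge: cap 297,915.00 − YTD 296,310.00 = 1,605.00 subject; 6% × 1,605.00 = 96.30

96.30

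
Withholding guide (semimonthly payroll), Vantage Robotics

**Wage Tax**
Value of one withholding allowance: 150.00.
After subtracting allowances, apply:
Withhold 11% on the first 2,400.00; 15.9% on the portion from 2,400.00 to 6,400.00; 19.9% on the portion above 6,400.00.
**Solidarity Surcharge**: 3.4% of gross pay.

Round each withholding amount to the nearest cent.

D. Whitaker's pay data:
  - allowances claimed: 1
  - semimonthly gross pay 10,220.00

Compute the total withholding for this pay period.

Wage Tax: taxable = 10,220.00 − 1×150.00 = 10,070.00
  900.00 + 19.9% × (10,070.00 − 6,400.00) = 900.00 + 19.9% × 3,670.00 = 1,630.33
Solidarity Surcharge: 3.4% × 10,220.00 = 347.48
Total: 1,630.33 + 347.48 = 1,977.81

1,977.81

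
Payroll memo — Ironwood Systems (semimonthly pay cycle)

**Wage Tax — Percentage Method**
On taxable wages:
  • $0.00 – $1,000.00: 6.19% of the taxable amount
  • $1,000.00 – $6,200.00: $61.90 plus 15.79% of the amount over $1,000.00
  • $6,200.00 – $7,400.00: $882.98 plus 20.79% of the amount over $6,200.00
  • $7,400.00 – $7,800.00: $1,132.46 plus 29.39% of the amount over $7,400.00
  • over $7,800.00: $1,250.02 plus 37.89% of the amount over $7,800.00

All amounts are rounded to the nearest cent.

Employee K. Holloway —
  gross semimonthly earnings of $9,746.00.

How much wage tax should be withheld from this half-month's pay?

$1,987.36

Wage Tax: taxable = $9,746.00
  $1,250.02 + 37.89% × ($9,746.00 − $7,800.00) = $1,250.02 + 37.89% × $1,946.00 = $1,987.36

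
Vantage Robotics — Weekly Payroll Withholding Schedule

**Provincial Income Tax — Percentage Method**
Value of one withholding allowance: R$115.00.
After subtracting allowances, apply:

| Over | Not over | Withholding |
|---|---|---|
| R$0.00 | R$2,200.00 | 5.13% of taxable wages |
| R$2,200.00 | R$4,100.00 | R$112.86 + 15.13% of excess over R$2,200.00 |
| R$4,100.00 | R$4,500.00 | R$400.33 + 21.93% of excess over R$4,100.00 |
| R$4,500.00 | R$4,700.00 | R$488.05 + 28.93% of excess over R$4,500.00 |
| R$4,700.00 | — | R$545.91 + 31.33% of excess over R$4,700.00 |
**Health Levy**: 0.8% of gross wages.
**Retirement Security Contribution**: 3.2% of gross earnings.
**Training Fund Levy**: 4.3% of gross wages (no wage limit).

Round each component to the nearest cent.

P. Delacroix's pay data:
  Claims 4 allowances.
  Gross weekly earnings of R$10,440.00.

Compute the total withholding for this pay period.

R$3,066.65

Provincial Income Tax: taxable = R$10,440.00 − 4×R$115.00 = R$9,980.00
  R$545.91 + 31.33% × (R$9,980.00 − R$4,700.00) = R$545.91 + 31.33% × R$5,280.00 = R$2,200.13
Health Levy: 0.8% × R$10,440.00 = R$83.52
Retirement Security Contribution: 3.2% × R$10,440.00 = R$334.08
Training Fund Levy: 4.3% × R$10,440.00 = R$448.92
Total: R$2,200.13 + R$83.52 + R$334.08 + R$448.92 = R$3,066.65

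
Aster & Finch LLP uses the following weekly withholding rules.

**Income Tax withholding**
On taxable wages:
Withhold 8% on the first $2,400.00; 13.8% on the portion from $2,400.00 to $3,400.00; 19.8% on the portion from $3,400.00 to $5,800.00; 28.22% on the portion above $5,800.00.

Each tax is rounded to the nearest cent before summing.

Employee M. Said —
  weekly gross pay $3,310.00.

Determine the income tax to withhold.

Income Tax: taxable = $3,310.00
  $192.00 + 13.8% × ($3,310.00 − $2,400.00) = $192.00 + 13.8% × $910.00 = $317.58

$317.58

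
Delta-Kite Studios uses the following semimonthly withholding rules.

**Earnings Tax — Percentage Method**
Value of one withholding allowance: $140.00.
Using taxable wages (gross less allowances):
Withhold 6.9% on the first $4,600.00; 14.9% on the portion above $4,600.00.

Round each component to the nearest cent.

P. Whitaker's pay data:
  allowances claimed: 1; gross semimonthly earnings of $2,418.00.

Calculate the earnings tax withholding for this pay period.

Earnings Tax: taxable = $2,418.00 − 1×$140.00 = $2,278.00
  6.9% × $2,278.00 = $157.18

$157.18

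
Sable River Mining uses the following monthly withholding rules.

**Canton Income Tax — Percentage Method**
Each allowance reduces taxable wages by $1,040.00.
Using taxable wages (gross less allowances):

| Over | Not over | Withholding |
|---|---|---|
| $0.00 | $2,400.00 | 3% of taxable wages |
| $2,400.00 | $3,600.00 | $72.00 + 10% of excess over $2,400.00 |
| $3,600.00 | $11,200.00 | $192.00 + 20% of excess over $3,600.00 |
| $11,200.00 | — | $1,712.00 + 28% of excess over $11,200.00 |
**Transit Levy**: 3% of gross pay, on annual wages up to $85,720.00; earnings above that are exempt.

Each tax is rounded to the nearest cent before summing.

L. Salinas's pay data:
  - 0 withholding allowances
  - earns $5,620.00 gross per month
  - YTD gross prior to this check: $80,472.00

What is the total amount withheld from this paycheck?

Canton Income Tax: taxable = $5,620.00
  $192.00 + 20% × ($5,620.00 − $3,600.00) = $192.00 + 20% × $2,020.00 = $596.00
Transit Levy: cap $85,720.00 − YTD $80,472.00 = $5,248.00 subject; 3% × $5,248.00 = $157.44
Total: $596.00 + $157.44 = $753.44

$753.44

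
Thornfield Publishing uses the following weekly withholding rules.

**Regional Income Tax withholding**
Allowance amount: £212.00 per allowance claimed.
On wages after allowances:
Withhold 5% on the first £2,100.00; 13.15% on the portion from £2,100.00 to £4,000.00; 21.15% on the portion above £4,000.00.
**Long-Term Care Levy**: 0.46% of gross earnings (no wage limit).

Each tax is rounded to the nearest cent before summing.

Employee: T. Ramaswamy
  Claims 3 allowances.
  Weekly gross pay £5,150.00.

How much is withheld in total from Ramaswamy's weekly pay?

Regional Income Tax: taxable = £5,150.00 − 3×£212.00 = £4,514.00
  £354.85 + 21.15% × (£4,514.00 − £4,000.00) = £354.85 + 21.15% × £514.00 = £463.56
Long-Term Care Levy: 0.46% × £5,150.00 = £23.69
Total: £463.56 + £23.69 = £487.25

£487.25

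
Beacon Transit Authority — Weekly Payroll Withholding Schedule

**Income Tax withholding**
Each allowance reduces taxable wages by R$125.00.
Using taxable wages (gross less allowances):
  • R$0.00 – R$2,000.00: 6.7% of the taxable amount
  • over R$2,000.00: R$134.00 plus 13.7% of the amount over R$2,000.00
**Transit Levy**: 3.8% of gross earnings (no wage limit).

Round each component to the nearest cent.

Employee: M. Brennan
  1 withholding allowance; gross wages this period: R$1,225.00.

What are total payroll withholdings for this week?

Income Tax: taxable = R$1,225.00 − 1×R$125.00 = R$1,100.00
  6.7% × R$1,100.00 = R$73.70
Transit Levy: 3.8% × R$1,225.00 = R$46.55
Total: R$73.70 + R$46.55 = R$120.25

R$120.25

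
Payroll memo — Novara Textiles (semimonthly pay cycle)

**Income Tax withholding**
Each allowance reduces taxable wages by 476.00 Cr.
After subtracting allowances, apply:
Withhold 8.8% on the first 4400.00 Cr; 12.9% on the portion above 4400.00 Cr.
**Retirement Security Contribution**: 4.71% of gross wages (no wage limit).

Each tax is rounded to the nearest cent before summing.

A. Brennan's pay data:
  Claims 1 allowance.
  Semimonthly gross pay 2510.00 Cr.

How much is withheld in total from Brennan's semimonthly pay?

297.21 Cr

Income Tax: taxable = 2510.00 Cr − 1×476.00 Cr = 2034.00 Cr
  8.8% × 2034.00 Cr = 178.99 Cr
Retirement Security Contribution: 4.71% × 2510.00 Cr = 118.22 Cr
Total: 178.99 Cr + 118.22 Cr = 297.21 Cr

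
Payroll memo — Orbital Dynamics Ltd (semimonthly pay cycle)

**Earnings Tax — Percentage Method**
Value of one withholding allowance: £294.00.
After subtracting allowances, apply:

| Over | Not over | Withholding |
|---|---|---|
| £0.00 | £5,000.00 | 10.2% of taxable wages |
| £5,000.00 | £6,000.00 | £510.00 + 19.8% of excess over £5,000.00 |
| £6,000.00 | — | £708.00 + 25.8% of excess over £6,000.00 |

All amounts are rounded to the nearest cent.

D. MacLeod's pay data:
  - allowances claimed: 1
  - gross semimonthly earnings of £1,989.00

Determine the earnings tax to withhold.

Earnings Tax: taxable = £1,989.00 − 1×£294.00 = £1,695.00
  10.2% × £1,695.00 = £172.89

£172.89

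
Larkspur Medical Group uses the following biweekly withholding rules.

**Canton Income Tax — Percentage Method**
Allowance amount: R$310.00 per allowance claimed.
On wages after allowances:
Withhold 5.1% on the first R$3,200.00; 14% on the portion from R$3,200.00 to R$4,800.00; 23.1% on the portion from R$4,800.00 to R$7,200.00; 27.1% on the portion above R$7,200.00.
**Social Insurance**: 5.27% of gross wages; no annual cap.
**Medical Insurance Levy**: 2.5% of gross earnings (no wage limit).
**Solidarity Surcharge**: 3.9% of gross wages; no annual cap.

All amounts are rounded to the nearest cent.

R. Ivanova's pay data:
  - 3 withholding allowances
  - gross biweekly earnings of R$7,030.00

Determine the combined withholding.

R$1,507.90

Canton Income Tax: taxable = R$7,030.00 − 3×R$310.00 = R$6,100.00
  R$387.20 + 23.1% × (R$6,100.00 − R$4,800.00) = R$387.20 + 23.1% × R$1,300.00 = R$687.50
Social Insurance: 5.27% × R$7,030.00 = R$370.48
Medical Insurance Levy: 2.5% × R$7,030.00 = R$175.75
Solidarity Surcharge: 3.9% × R$7,030.00 = R$274.17
Total: R$687.50 + R$370.48 + R$175.75 + R$274.17 = R$1,507.90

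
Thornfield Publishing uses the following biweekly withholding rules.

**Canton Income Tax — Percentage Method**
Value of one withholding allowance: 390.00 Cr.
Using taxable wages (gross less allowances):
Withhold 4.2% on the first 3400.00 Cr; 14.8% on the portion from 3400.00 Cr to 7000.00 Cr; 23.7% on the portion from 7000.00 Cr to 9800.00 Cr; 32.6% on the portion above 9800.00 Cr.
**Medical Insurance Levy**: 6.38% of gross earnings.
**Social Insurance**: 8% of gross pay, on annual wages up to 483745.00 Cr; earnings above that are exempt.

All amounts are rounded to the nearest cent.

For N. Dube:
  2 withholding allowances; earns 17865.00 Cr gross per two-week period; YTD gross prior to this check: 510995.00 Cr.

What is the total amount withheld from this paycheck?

4853.90 Cr

Canton Income Tax: taxable = 17865.00 Cr − 2×390.00 Cr = 17085.00 Cr
  1339.20 Cr + 32.6% × (17085.00 Cr − 9800.00 Cr) = 1339.20 Cr + 32.6% × 7285.00 Cr = 3714.11 Cr
Medical Insurance Levy: 6.38% × 17865.00 Cr = 1139.79 Cr
Social Insurance: YTD 510995.00 Cr ≥ cap 483745.00 Cr → 0.00 Cr
Total: 3714.11 Cr + 1139.79 Cr + 0.00 Cr = 4853.90 Cr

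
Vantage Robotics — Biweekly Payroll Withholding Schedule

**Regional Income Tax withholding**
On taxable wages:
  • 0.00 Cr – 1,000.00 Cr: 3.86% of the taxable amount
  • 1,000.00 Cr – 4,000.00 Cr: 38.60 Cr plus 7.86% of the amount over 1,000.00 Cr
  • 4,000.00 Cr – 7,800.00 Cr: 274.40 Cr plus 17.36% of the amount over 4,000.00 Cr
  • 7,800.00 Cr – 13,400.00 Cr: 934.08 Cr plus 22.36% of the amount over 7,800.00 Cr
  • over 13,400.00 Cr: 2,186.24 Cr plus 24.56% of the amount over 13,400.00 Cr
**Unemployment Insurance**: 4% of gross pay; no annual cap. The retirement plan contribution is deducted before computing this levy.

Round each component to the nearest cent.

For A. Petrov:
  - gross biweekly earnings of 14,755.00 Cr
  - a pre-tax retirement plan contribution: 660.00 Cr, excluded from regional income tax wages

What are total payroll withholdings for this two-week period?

Regional Income Tax: taxable = 14,755.00 Cr − 660.00 Cr = 14,095.00 Cr
  2,186.24 Cr + 24.56% × (14,095.00 Cr − 13,400.00 Cr) = 2,186.24 Cr + 24.56% × 695.00 Cr = 2,356.93 Cr
Unemployment Insurance: 4% × 14,095.00 Cr = 563.80 Cr
Total: 2,356.93 Cr + 563.80 Cr = 2,920.73 Cr

2,920.73 Cr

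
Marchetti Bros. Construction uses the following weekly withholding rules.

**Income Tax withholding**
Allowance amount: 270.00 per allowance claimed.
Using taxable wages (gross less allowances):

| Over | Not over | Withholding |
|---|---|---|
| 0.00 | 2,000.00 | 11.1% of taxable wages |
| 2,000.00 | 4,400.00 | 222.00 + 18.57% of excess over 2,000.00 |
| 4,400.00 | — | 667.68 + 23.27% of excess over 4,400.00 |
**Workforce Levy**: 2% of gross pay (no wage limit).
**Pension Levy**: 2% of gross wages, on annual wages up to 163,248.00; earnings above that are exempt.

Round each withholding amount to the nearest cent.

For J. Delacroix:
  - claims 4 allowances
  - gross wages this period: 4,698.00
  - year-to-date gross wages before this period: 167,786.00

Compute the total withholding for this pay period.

616.42

Income Tax: taxable = 4,698.00 − 4×270.00 = 3,618.00
  222.00 + 18.57% × (3,618.00 − 2,000.00) = 222.00 + 18.57% × 1,618.00 = 522.46
Workforce Levy: 2% × 4,698.00 = 93.96
Pension Levy: YTD 167,786.00 ≥ cap 163,248.00 → 0.00
Total: 522.46 + 93.96 + 0.00 = 616.42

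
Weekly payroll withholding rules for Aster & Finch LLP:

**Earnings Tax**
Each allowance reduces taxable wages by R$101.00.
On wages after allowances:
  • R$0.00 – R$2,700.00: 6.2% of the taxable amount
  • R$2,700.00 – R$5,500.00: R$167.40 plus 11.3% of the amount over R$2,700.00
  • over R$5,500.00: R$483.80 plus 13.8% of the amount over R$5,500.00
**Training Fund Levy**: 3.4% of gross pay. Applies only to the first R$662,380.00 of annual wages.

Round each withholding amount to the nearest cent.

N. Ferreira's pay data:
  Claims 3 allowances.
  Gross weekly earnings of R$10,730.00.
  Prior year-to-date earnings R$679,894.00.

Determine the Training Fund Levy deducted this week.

Training Fund Levy: YTD R$679,894.00 ≥ cap R$662,380.00 → R$0.00

R$0.00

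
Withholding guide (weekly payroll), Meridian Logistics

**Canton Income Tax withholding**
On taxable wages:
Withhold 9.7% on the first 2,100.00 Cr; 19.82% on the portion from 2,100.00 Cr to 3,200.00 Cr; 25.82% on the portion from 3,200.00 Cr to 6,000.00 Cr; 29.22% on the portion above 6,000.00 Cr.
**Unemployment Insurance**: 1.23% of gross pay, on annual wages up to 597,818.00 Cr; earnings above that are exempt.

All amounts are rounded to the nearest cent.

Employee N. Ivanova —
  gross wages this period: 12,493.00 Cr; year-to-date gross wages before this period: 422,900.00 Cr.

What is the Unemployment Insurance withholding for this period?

Unemployment Insurance: 1.23% × 12,493.00 Cr = 153.66 Cr

153.66 Cr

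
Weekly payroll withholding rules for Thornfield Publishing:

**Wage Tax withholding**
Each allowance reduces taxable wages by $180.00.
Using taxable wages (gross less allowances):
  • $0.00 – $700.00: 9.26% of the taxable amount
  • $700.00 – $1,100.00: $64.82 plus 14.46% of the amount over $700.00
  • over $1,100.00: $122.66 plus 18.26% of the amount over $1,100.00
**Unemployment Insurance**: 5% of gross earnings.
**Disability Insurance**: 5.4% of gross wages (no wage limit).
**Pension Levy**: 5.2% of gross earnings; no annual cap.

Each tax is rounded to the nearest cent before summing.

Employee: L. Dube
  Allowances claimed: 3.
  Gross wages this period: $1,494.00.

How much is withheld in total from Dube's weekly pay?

Wage Tax: taxable = $1,494.00 − 3×$180.00 = $954.00
  $64.82 + 14.46% × ($954.00 − $700.00) = $64.82 + 14.46% × $254.00 = $101.55
Unemployment Insurance: 5% × $1,494.00 = $74.70
Disability Insurance: 5.4% × $1,494.00 = $80.68
Pension Levy: 5.2% × $1,494.00 = $77.69
Total: $101.55 + $74.70 + $80.68 + $77.69 = $334.62

$334.62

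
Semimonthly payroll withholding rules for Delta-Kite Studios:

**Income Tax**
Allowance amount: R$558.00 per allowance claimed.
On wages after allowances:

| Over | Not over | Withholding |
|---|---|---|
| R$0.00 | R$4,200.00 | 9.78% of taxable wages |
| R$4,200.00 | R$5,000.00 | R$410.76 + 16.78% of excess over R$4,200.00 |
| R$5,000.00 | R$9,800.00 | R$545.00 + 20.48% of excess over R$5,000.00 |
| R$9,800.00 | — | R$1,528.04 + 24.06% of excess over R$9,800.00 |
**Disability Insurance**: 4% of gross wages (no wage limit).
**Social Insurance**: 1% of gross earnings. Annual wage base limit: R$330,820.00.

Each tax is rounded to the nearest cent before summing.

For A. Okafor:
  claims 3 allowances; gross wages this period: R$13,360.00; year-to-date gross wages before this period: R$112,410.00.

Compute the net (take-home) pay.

Income Tax: taxable = R$13,360.00 − 3×R$558.00 = R$11,686.00
  R$1,528.04 + 24.06% × (R$11,686.00 − R$9,800.00) = R$1,528.04 + 24.06% × R$1,886.00 = R$1,981.81
Disability Insurance: 4% × R$13,360.00 = R$534.40
Social Insurance: 1% × R$13,360.00 = R$133.60
Total withheld: R$1,981.81 + R$534.40 + R$133.60 = R$2,649.81
Net pay: R$13,360.00 − R$2,649.81 = R$10,710.19

R$10,710.19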